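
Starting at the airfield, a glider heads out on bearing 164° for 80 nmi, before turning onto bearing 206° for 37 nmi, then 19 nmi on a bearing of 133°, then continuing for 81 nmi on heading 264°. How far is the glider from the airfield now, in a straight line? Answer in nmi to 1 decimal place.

Leg 1 (164°, 80 nmi): east 80 sin 164° = 22.05, north 80 cos 164° = -76.90
Leg 2 (206°, 37 nmi): east 37 sin 206° = -16.22, north 37 cos 206° = -33.26
Leg 3 (133°, 19 nmi): east 19 sin 133° = 13.90, north 19 cos 133° = -12.96
Leg 4 (264°, 81 nmi): east 81 sin 264° = -80.56, north 81 cos 264° = -8.47
Net: -60.83 east, -131.58 north. Distance = √((-60.83)² + (-131.58)²) = 144.961 nmi.

145.0 nmi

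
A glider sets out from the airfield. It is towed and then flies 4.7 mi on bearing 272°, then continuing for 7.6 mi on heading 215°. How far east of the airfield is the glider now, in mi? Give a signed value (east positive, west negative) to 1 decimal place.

-9.1 mi

Leg 1 (272°, 4.7 mi): east 4.7 sin 272° = -4.70, north 4.7 cos 272° = 0.16
Leg 2 (215°, 7.6 mi): east 7.6 sin 215° = -4.36, north 7.6 cos 215° = -6.23
Net east component: -9.06 mi.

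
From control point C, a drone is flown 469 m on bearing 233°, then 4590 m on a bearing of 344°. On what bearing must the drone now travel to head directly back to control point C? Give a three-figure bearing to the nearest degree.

158°

Leg 1 (233°, 469 m): east 469 sin 233° = -374.56, north 469 cos 233° = -282.25
Leg 2 (344°, 4590 m): east 4590 sin 344° = -1265.18, north 4590 cos 344° = 4412.19
Net displacement: -1639.74 east, 4129.94 north. Direction back to start is (1639.74, -4129.94): bearing = atan2(1639.74, -4129.94) mod 360° = 158.35° ≈ 158°.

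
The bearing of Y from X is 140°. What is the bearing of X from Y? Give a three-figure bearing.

Back-bearing = 140° + 180° = 320°.

320°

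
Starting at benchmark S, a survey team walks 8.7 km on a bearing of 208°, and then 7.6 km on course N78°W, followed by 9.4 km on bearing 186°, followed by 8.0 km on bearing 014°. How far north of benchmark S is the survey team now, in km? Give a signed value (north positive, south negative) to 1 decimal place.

Leg 1 (208°, 8.7 km): east 8.7 sin 208° = -4.08, north 8.7 cos 208° = -7.68
Leg 2 (N78°W, 7.6 km): east 7.6 sin 282° = -7.43, north 7.6 cos 282° = 1.58
Leg 3 (186°, 9.4 km): east 9.4 sin 186° = -0.98, north 9.4 cos 186° = -9.35
Leg 4 (014°, 8.0 km): east 8.0 sin 14° = 1.94, north 8.0 cos 14° = 7.76
Net north component: -7.69 km.

-7.7 km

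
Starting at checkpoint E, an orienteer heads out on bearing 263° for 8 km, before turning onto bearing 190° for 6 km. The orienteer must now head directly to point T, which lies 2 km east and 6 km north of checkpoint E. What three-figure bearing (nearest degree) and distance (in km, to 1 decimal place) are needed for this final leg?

040°, 16.9 km

Leg 1 (263°, 8 km): east 8 sin 263° = -7.94, north 8 cos 263° = -0.97
Leg 2 (190°, 6 km): east 6 sin 190° = -1.04, north 6 cos 190° = -5.91
Current position: (-8.98, -6.88). Target: (2, 6). Remaining: Δeast = 10.98, Δnorth = 12.88.
Bearing = atan2(10.98, 12.88) mod 360° = 40.44°; distance = √((10.98)² + (12.88)²) = 16.929 km.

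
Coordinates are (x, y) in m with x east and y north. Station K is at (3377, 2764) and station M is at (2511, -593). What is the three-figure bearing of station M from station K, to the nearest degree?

Δeast = 2511 − 3377 = -866.00; Δnorth = -593 − 2764 = -3357.00.
Bearing = atan2(Δeast, Δnorth) mod 360° = 194.47° ≈ 194°.

194°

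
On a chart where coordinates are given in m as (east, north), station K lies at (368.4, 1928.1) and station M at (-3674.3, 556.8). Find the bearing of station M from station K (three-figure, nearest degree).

251°

Δeast = -3674.3 − 368.4 = -4042.70; Δnorth = 556.8 − 1928.1 = -1371.30.
Bearing = atan2(Δeast, Δnorth) mod 360° = 251.26° ≈ 251°.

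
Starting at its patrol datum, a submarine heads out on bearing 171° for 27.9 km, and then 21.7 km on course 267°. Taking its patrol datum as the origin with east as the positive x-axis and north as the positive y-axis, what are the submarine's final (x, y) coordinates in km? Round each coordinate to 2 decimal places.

Leg 1 (171°, 27.9 km): east 27.9 sin 171° = 4.36, north 27.9 cos 171° = -27.56
Leg 2 (267°, 21.7 km): east 21.7 sin 267° = -21.67, north 21.7 cos 267° = -1.14
Summing: -17.31 km east, -28.69 km north → (-17.31, -28.69).

(-17.31, -28.69)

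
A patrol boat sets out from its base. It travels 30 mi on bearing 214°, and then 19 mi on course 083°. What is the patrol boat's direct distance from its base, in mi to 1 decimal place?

22.7 mi

Leg 1 (214°, 30 mi): east 30 sin 214° = -16.78, north 30 cos 214° = -24.87
Leg 2 (083°, 19 mi): east 19 sin 83° = 18.86, north 19 cos 83° = 2.32
Net: 2.08 east, -22.56 north. Distance = √((2.08)² + (-22.56)²) = 22.652 mi.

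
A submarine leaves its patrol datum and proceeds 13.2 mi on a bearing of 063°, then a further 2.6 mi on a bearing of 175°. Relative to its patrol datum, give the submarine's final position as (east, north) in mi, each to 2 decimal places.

Leg 1 (063°, 13.2 mi): east 13.2 sin 63° = 11.76, north 13.2 cos 63° = 5.99
Leg 2 (175°, 2.6 mi): east 2.6 sin 175° = 0.23, north 2.6 cos 175° = -2.59
Summing: 11.99 mi east, 3.40 mi north → (11.99, 3.40).

(11.99, 3.40)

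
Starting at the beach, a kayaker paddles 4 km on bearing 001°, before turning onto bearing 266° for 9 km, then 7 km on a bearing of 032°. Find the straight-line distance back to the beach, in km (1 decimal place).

Leg 1 (001°, 4 km): east 4 sin 1° = 0.07, north 4 cos 1° = 4.00
Leg 2 (266°, 9 km): east 9 sin 266° = -8.98, north 9 cos 266° = -0.63
Leg 3 (032°, 7 km): east 7 sin 32° = 3.71, north 7 cos 32° = 5.94
Net: -5.20 east, 9.31 north. Distance = √((-5.20)² + (9.31)²) = 10.661 km.

10.7 km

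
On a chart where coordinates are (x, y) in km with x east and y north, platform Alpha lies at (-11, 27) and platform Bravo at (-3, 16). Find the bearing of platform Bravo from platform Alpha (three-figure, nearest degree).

Δeast = -3 − -11 = 8.00; Δnorth = 16 − 27 = -11.00.
Bearing = atan2(Δeast, Δnorth) mod 360° = 143.97° ≈ 144°.

144°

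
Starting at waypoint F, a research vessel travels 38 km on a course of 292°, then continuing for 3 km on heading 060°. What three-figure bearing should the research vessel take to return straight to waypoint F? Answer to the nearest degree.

Leg 1 (292°, 38 km): east 38 sin 292° = -35.23, north 38 cos 292° = 14.24
Leg 2 (060°, 3 km): east 3 sin 60° = 2.60, north 3 cos 60° = 1.50
Net displacement: -32.63 east, 15.74 north. Direction back to start is (32.63, -15.74): bearing = atan2(32.63, -15.74) mod 360° = 115.74° ≈ 116°.

116°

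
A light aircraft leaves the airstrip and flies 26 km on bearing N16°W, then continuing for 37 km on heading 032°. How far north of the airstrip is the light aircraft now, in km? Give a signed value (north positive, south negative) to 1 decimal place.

Leg 1 (N16°W, 26 km): east 26 sin 344° = -7.17, north 26 cos 344° = 24.99
Leg 2 (032°, 37 km): east 37 sin 32° = 19.61, north 37 cos 32° = 31.38
Net north component: 56.37 km.

56.4 km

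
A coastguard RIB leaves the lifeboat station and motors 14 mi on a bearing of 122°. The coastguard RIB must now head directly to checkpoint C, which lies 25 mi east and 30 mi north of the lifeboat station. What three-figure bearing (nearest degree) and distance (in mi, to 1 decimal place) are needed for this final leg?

019°, 39.7 mi

Leg 1 (122°, 14 mi): east 14 sin 122° = 11.87, north 14 cos 122° = -7.42
Current position: (11.87, -7.42). Target: (25, 30). Remaining: Δeast = 13.13, Δnorth = 37.42.
Bearing = atan2(13.13, 37.42) mod 360° = 19.33°; distance = √((13.13)² + (37.42)²) = 39.655 mi.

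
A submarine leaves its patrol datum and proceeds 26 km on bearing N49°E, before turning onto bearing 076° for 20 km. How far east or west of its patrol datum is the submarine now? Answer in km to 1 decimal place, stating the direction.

39.0 km east

Leg 1 (N49°E, 26 km): east 26 sin 49° = 19.62, north 26 cos 49° = 17.06
Leg 2 (076°, 20 km): east 20 sin 76° = 19.41, north 20 cos 76° = 4.84
Net east component: 39.03 km.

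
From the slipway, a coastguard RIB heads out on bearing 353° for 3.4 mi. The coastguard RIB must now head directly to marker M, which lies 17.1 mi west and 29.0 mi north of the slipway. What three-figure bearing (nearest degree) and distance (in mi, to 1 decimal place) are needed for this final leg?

Leg 1 (353°, 3.4 mi): east 3.4 sin 353° = -0.41, north 3.4 cos 353° = 3.37
Current position: (-0.41, 3.37). Target: (-17.1, 29.0). Remaining: Δeast = -16.69, Δnorth = 25.63.
Bearing = atan2(-16.69, 25.63) mod 360° = 326.93°; distance = √((-16.69)² + (25.63)²) = 30.579 mi.

327°, 30.6 mi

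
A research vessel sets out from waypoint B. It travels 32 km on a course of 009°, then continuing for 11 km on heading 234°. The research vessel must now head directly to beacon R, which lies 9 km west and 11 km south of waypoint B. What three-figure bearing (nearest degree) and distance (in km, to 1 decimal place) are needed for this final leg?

Leg 1 (009°, 32 km): east 32 sin 9° = 5.01, north 32 cos 9° = 31.61
Leg 2 (234°, 11 km): east 11 sin 234° = -8.90, north 11 cos 234° = -6.47
Current position: (-3.89, 25.14). Target: (-9, -11). Remaining: Δeast = -5.11, Δnorth = -36.14.
Bearing = atan2(-5.11, -36.14) mod 360° = 188.04°; distance = √((-5.11)² + (-36.14)²) = 36.499 km.

188°, 36.5 km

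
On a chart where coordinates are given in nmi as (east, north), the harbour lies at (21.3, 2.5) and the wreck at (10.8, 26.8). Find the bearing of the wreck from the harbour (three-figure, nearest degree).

337°

Δeast = 10.8 − 21.3 = -10.50; Δnorth = 26.8 − 2.5 = 24.30.
Bearing = atan2(Δeast, Δnorth) mod 360° = 336.63° ≈ 337°.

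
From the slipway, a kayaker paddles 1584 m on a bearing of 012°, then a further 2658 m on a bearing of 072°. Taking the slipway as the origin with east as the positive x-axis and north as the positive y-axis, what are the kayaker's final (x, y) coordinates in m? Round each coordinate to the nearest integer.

(2857, 2371)

Leg 1 (012°, 1584 m): east 1584 sin 12° = 329.33, north 1584 cos 12° = 1549.39
Leg 2 (072°, 2658 m): east 2658 sin 72° = 2527.91, north 2658 cos 72° = 821.37
Summing: 2857.24 m east, 2370.75 m north → (2857, 2371).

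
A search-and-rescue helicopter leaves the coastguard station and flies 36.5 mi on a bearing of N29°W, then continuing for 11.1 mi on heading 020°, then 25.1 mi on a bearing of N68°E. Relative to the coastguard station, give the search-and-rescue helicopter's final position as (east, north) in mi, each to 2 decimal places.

(9.37, 51.76)

Leg 1 (N29°W, 36.5 mi): east 36.5 sin 331° = -17.70, north 36.5 cos 331° = 31.92
Leg 2 (020°, 11.1 mi): east 11.1 sin 20° = 3.80, north 11.1 cos 20° = 10.43
Leg 3 (N68°E, 25.1 mi): east 25.1 sin 68° = 23.27, north 25.1 cos 68° = 9.40
Summing: 9.37 mi east, 51.76 mi north → (9.37, 51.76).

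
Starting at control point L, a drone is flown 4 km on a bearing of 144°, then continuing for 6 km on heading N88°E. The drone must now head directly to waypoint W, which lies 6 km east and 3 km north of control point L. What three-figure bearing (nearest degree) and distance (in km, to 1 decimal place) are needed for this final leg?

Leg 1 (144°, 4 km): east 4 sin 144° = 2.35, north 4 cos 144° = -3.24
Leg 2 (N88°E, 6 km): east 6 sin 88° = 6.00, north 6 cos 88° = 0.21
Current position: (8.35, -3.03). Target: (6, 3). Remaining: Δeast = -2.35, Δnorth = 6.03.
Bearing = atan2(-2.35, 6.03) mod 360° = 338.72°; distance = √((-2.35)² + (6.03)²) = 6.468 km.

339°, 6.5 km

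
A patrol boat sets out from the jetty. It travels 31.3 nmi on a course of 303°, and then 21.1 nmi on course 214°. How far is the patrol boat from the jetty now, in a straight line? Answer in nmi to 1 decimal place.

38.1 nmi

Leg 1 (303°, 31.3 nmi): east 31.3 sin 303° = -26.25, north 31.3 cos 303° = 17.05
Leg 2 (214°, 21.1 nmi): east 21.1 sin 214° = -11.80, north 21.1 cos 214° = -17.49
Net: -38.05 east, -0.45 north. Distance = √((-38.05)² + (-0.45)²) = 38.052 nmi.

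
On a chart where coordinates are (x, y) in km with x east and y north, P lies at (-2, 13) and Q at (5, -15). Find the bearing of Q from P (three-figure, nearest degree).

166°

Δeast = 5 − -2 = 7.00; Δnorth = -15 − 13 = -28.00.
Bearing = atan2(Δeast, Δnorth) mod 360° = 165.96° ≈ 166°.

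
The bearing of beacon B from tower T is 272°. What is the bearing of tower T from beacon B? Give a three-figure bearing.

Back-bearing = 272° − 180° = 092°.

092°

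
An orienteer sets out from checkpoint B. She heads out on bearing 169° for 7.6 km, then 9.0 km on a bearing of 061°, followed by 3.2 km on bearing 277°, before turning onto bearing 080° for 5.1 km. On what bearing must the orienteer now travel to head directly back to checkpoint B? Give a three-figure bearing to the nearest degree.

Leg 1 (169°, 7.6 km): east 7.6 sin 169° = 1.45, north 7.6 cos 169° = -7.46
Leg 2 (061°, 9.0 km): east 9.0 sin 61° = 7.87, north 9.0 cos 61° = 4.36
Leg 3 (277°, 3.2 km): east 3.2 sin 277° = -3.18, north 3.2 cos 277° = 0.39
Leg 4 (080°, 5.1 km): east 5.1 sin 80° = 5.02, north 5.1 cos 80° = 0.89
Net displacement: 11.17 east, -1.82 north. Direction back to start is (-11.17, 1.82): bearing = atan2(-11.17, 1.82) mod 360° = 279.26° ≈ 279°.

279°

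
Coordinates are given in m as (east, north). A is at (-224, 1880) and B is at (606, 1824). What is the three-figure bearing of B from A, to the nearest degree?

Δeast = 606 − -224 = 830.00; Δnorth = 1824 − 1880 = -56.00.
Bearing = atan2(Δeast, Δnorth) mod 360° = 93.86° ≈ 094°.

094°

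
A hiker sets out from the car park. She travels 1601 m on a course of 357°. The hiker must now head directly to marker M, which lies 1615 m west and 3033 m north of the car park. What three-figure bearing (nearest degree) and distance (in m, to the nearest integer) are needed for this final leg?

Leg 1 (357°, 1601 m): east 1601 sin 357° = -83.79, north 1601 cos 357° = 1598.81
Current position: (-83.79, 1598.81). Target: (-1615, 3033). Remaining: Δeast = -1531.21, Δnorth = 1434.19.
Bearing = atan2(-1531.21, 1434.19) mod 360° = 313.13°; distance = √((-1531.21)² + (1434.19)²) = 2097.979 m.

313°, 2098 m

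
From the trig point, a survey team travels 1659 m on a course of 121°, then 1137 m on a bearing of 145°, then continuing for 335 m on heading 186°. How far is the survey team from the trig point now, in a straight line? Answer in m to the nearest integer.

2941 m

Leg 1 (121°, 1659 m): east 1659 sin 121° = 1422.04, north 1659 cos 121° = -854.45
Leg 2 (145°, 1137 m): east 1137 sin 145° = 652.16, north 1137 cos 145° = -931.38
Leg 3 (186°, 335 m): east 335 sin 186° = -35.02, north 335 cos 186° = -333.16
Net: 2039.18 east, -2118.99 north. Distance = √((2039.18)² + (-2118.99)²) = 2940.811 m.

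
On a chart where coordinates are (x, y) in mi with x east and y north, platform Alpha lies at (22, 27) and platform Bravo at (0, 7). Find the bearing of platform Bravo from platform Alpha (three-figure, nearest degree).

Δeast = 0 − 22 = -22.00; Δnorth = 7 − 27 = -20.00.
Bearing = atan2(Δeast, Δnorth) mod 360° = 227.73° ≈ 228°.

228°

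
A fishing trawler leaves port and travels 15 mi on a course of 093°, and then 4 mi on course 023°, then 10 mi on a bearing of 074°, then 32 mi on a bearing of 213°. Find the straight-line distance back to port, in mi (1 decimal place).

Leg 1 (093°, 15 mi): east 15 sin 93° = 14.98, north 15 cos 93° = -0.79
Leg 2 (023°, 4 mi): east 4 sin 23° = 1.56, north 4 cos 23° = 3.68
Leg 3 (074°, 10 mi): east 10 sin 74° = 9.61, north 10 cos 74° = 2.76
Leg 4 (213°, 32 mi): east 32 sin 213° = -17.43, north 32 cos 213° = -26.84
Net: 8.73 east, -21.18 north. Distance = √((8.73)² + (-21.18)²) = 22.911 mi.

22.9 mi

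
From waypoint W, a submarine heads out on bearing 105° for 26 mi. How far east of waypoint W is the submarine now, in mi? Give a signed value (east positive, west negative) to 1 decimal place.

25.1 mi

Leg 1 (105°, 26 mi): east 26 sin 105° = 25.11, north 26 cos 105° = -6.73
Net east component: 25.11 mi.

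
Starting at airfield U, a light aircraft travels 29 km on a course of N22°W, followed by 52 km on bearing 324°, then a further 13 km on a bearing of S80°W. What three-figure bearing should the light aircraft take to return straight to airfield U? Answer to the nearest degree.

Leg 1 (N22°W, 29 km): east 29 sin 338° = -10.86, north 29 cos 338° = 26.89
Leg 2 (324°, 52 km): east 52 sin 324° = -30.56, north 52 cos 324° = 42.07
Leg 3 (S80°W, 13 km): east 13 sin 260° = -12.80, north 13 cos 260° = -2.26
Net displacement: -54.23 east, 66.70 north. Direction back to start is (54.23, -66.70): bearing = atan2(54.23, -66.70) mod 360° = 140.89° ≈ 141°.

141°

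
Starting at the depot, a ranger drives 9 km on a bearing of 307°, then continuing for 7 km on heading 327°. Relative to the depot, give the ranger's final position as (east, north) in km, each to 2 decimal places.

(-11.00, 11.29)

Leg 1 (307°, 9 km): east 9 sin 307° = -7.19, north 9 cos 307° = 5.42
Leg 2 (327°, 7 km): east 7 sin 327° = -3.81, north 7 cos 327° = 5.87
Summing: -11.00 km east, 11.29 km north → (-11.00, 11.29).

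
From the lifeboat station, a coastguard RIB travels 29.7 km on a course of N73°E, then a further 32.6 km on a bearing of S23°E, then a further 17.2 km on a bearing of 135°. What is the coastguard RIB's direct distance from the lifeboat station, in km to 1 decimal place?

62.9 km

Leg 1 (N73°E, 29.7 km): east 29.7 sin 73° = 28.40, north 29.7 cos 73° = 8.68
Leg 2 (S23°E, 32.6 km): east 32.6 sin 157° = 12.74, north 32.6 cos 157° = -30.01
Leg 3 (135°, 17.2 km): east 17.2 sin 135° = 12.16, north 17.2 cos 135° = -12.16
Net: 53.30 east, -33.49 north. Distance = √((53.30)² + (-33.49)²) = 62.949 km.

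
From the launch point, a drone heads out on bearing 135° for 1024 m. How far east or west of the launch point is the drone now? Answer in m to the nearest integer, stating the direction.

724 m east

Leg 1 (135°, 1024 m): east 1024 sin 135° = 724.08, north 1024 cos 135° = -724.08
Net east component: 724.08 m.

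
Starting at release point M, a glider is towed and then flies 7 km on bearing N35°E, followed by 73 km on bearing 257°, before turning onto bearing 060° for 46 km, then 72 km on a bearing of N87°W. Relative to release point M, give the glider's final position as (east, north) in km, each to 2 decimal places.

(-99.18, 16.08)

Leg 1 (N35°E, 7 km): east 7 sin 35° = 4.02, north 7 cos 35° = 5.73
Leg 2 (257°, 73 km): east 73 sin 257° = -71.13, north 73 cos 257° = -16.42
Leg 3 (060°, 46 km): east 46 sin 60° = 39.84, north 46 cos 60° = 23.00
Leg 4 (N87°W, 72 km): east 72 sin 273° = -71.90, north 72 cos 273° = 3.77
Summing: -99.18 km east, 16.08 km north → (-99.18, 16.08).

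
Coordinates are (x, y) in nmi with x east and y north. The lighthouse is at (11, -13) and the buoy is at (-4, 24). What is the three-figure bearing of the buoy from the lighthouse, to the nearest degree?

338°

Δeast = -4 − 11 = -15.00; Δnorth = 24 − -13 = 37.00.
Bearing = atan2(Δeast, Δnorth) mod 360° = 337.93° ≈ 338°.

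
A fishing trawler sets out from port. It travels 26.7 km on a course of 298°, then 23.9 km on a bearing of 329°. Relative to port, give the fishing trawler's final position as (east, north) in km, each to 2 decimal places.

(-35.88, 33.02)

Leg 1 (298°, 26.7 km): east 26.7 sin 298° = -23.57, north 26.7 cos 298° = 12.53
Leg 2 (329°, 23.9 km): east 23.9 sin 329° = -12.31, north 23.9 cos 329° = 20.49
Summing: -35.88 km east, 33.02 km north → (-35.88, 33.02).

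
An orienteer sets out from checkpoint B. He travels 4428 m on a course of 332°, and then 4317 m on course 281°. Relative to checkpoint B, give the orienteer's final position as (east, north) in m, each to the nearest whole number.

(-6317, 4733)

Leg 1 (332°, 4428 m): east 4428 sin 332° = -2078.82, north 4428 cos 332° = 3909.69
Leg 2 (281°, 4317 m): east 4317 sin 281° = -4237.68, north 4317 cos 281° = 823.72
Summing: -6316.50 m east, 4733.41 m north → (-6317, 4733).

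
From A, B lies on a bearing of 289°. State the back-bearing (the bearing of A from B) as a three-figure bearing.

109°

Back-bearing = 289° − 180° = 109°.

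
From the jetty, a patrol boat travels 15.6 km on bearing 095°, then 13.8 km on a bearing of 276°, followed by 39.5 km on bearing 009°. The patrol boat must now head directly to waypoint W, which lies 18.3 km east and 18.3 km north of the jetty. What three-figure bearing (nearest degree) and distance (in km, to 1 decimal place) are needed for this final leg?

154°, 23.2 km

Leg 1 (095°, 15.6 km): east 15.6 sin 95° = 15.54, north 15.6 cos 95° = -1.36
Leg 2 (276°, 13.8 km): east 13.8 sin 276° = -13.72, north 13.8 cos 276° = 1.44
Leg 3 (009°, 39.5 km): east 39.5 sin 9° = 6.18, north 39.5 cos 9° = 39.01
Current position: (8.00, 39.10). Target: (18.3, 18.3). Remaining: Δeast = 10.30, Δnorth = -20.80.
Bearing = atan2(10.30, -20.80) mod 360° = 153.64°; distance = √((10.30)² + (-20.80)²) = 23.210 km.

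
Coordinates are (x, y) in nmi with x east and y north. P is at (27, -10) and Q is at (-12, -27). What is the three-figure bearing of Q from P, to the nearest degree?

Δeast = -12 − 27 = -39.00; Δnorth = -27 − -10 = -17.00.
Bearing = atan2(Δeast, Δnorth) mod 360° = 246.45° ≈ 246°.

246°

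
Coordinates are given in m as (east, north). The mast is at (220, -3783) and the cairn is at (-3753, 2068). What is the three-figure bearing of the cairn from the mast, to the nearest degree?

Δeast = -3753 − 220 = -3973.00; Δnorth = 2068 − -3783 = 5851.00.
Bearing = atan2(Δeast, Δnorth) mod 360° = 325.82° ≈ 326°.

326°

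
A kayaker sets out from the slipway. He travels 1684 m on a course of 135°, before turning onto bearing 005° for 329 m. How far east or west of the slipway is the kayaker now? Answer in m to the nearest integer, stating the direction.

1219 m east

Leg 1 (135°, 1684 m): east 1684 sin 135° = 1190.77, north 1684 cos 135° = -1190.77
Leg 2 (005°, 329 m): east 329 sin 5° = 28.67, north 329 cos 5° = 327.75
Net east component: 1219.44 m.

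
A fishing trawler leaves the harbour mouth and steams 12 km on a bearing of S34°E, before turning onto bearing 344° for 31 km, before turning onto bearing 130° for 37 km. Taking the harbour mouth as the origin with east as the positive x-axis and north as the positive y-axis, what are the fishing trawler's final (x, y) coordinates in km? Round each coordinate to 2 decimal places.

(26.51, -3.93)

Leg 1 (S34°E, 12 km): east 12 sin 146° = 6.71, north 12 cos 146° = -9.95
Leg 2 (344°, 31 km): east 31 sin 344° = -8.54, north 31 cos 344° = 29.80
Leg 3 (130°, 37 km): east 37 sin 130° = 28.34, north 37 cos 130° = -23.78
Summing: 26.51 km east, -3.93 km north → (26.51, -3.93).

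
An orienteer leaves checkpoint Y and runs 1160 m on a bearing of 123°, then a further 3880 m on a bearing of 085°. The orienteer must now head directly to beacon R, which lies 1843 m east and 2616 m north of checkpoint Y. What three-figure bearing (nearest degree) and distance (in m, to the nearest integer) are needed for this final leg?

Leg 1 (123°, 1160 m): east 1160 sin 123° = 972.86, north 1160 cos 123° = -631.78
Leg 2 (085°, 3880 m): east 3880 sin 85° = 3865.24, north 3880 cos 85° = 338.16
Current position: (4838.09, -293.62). Target: (1843, 2616). Remaining: Δeast = -2995.09, Δnorth = 2909.62.
Bearing = atan2(-2995.09, 2909.62) mod 360° = 314.17°; distance = √((-2995.09)² + (2909.62)²) = 4175.698 m.

314°, 4176 m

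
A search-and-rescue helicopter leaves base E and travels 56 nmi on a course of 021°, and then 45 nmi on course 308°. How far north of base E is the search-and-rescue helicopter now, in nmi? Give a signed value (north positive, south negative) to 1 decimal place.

80.0 nmi

Leg 1 (021°, 56 nmi): east 56 sin 21° = 20.07, north 56 cos 21° = 52.28
Leg 2 (308°, 45 nmi): east 45 sin 308° = -35.46, north 45 cos 308° = 27.70
Net north component: 79.99 nmi.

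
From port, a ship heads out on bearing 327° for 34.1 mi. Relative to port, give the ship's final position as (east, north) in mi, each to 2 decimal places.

Leg 1 (327°, 34.1 mi): east 34.1 sin 327° = -18.57, north 34.1 cos 327° = 28.60
Summing: -18.57 mi east, 28.60 mi north → (-18.57, 28.60).

(-18.57, 28.60)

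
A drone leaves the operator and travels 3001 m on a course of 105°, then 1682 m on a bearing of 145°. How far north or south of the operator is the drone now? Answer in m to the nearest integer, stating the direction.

Leg 1 (105°, 3001 m): east 3001 sin 105° = 2898.74, north 3001 cos 105° = -776.72
Leg 2 (145°, 1682 m): east 1682 sin 145° = 964.76, north 1682 cos 145° = -1377.81
Net north component: -2154.53 m.

2155 m south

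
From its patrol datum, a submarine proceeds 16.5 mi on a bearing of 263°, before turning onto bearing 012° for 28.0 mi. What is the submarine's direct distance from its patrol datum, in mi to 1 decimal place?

Leg 1 (263°, 16.5 mi): east 16.5 sin 263° = -16.38, north 16.5 cos 263° = -2.01
Leg 2 (012°, 28.0 mi): east 28.0 sin 12° = 5.82, north 28.0 cos 12° = 27.39
Net: -10.56 east, 25.38 north. Distance = √((-10.56)² + (25.38)²) = 27.485 mi.

27.5 mi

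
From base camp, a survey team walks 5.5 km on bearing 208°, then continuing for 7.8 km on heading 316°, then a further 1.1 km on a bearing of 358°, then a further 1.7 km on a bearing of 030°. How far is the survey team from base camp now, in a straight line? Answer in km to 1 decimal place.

Leg 1 (208°, 5.5 km): east 5.5 sin 208° = -2.58, north 5.5 cos 208° = -4.86
Leg 2 (316°, 7.8 km): east 7.8 sin 316° = -5.42, north 7.8 cos 316° = 5.61
Leg 3 (358°, 1.1 km): east 1.1 sin 358° = -0.04, north 1.1 cos 358° = 1.10
Leg 4 (030°, 1.7 km): east 1.7 sin 30° = 0.85, north 1.7 cos 30° = 1.47
Net: -7.19 east, 3.33 north. Distance = √((-7.19)² + (3.33)²) = 7.921 km.

7.9 km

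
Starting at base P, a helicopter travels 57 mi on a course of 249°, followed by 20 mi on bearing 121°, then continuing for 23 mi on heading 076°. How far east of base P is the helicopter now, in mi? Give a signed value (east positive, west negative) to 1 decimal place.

Leg 1 (249°, 57 mi): east 57 sin 249° = -53.21, north 57 cos 249° = -20.43
Leg 2 (121°, 20 mi): east 20 sin 121° = 17.14, north 20 cos 121° = -10.30
Leg 3 (076°, 23 mi): east 23 sin 76° = 22.32, north 23 cos 76° = 5.56
Net east component: -13.75 mi.

-13.8 mi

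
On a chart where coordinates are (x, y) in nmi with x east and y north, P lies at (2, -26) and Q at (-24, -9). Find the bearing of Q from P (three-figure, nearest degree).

303°

Δeast = -24 − 2 = -26.00; Δnorth = -9 − -26 = 17.00.
Bearing = atan2(Δeast, Δnorth) mod 360° = 303.18° ≈ 303°.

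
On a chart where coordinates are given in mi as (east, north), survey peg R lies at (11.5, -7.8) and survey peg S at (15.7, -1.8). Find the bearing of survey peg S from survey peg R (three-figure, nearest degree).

Δeast = 15.7 − 11.5 = 4.20; Δnorth = -1.8 − -7.8 = 6.00.
Bearing = atan2(Δeast, Δnorth) mod 360° = 34.99° ≈ 035°.

035°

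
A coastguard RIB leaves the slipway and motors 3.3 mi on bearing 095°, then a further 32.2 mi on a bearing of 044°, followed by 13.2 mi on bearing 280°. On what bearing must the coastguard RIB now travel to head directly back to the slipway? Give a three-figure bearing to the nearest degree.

Leg 1 (095°, 3.3 mi): east 3.3 sin 95° = 3.29, north 3.3 cos 95° = -0.29
Leg 2 (044°, 32.2 mi): east 32.2 sin 44° = 22.37, north 32.2 cos 44° = 23.16
Leg 3 (280°, 13.2 mi): east 13.2 sin 280° = -13.00, north 13.2 cos 280° = 2.29
Net displacement: 12.66 east, 25.17 north. Direction back to start is (-12.66, -25.17): bearing = atan2(-12.66, -25.17) mod 360° = 206.70° ≈ 207°.

207°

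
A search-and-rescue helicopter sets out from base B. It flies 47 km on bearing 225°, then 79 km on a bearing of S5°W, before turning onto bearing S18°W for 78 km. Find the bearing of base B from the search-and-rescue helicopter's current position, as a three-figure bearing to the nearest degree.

019°

Leg 1 (225°, 47 km): east 47 sin 225° = -33.23, north 47 cos 225° = -33.23
Leg 2 (S5°W, 79 km): east 79 sin 185° = -6.89, north 79 cos 185° = -78.70
Leg 3 (S18°W, 78 km): east 78 sin 198° = -24.10, north 78 cos 198° = -74.18
Net displacement: -64.22 east, -186.12 north. Direction back to start is (64.22, 186.12): bearing = atan2(64.22, 186.12) mod 360° = 19.04° ≈ 019°.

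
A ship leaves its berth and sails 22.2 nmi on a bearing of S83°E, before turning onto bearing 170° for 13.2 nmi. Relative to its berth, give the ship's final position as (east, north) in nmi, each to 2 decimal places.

(24.33, -15.70)

Leg 1 (S83°E, 22.2 nmi): east 22.2 sin 97° = 22.03, north 22.2 cos 97° = -2.71
Leg 2 (170°, 13.2 nmi): east 13.2 sin 170° = 2.29, north 13.2 cos 170° = -13.00
Summing: 24.33 nmi east, -15.70 nmi north → (24.33, -15.70).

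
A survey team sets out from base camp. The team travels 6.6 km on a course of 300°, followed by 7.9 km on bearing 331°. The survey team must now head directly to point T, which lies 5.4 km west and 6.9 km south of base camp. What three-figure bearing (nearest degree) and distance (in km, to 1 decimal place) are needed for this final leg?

Leg 1 (300°, 6.6 km): east 6.6 sin 300° = -5.72, north 6.6 cos 300° = 3.30
Leg 2 (331°, 7.9 km): east 7.9 sin 331° = -3.83, north 7.9 cos 331° = 6.91
Current position: (-9.55, 10.21). Target: (-5.4, -6.9). Remaining: Δeast = 4.15, Δnorth = -17.11.
Bearing = atan2(4.15, -17.11) mod 360° = 166.38°; distance = √((4.15)² + (-17.11)²) = 17.605 km.

166°, 17.6 km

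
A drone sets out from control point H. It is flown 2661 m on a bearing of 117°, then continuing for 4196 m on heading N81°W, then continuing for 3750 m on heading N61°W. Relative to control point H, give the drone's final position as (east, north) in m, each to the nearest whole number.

(-5053, 1266)

Leg 1 (117°, 2661 m): east 2661 sin 117° = 2370.97, north 2661 cos 117° = -1208.07
Leg 2 (N81°W, 4196 m): east 4196 sin 279° = -4144.34, north 4196 cos 279° = 656.40
Leg 3 (N61°W, 3750 m): east 3750 sin 299° = -3279.82, north 3750 cos 299° = 1818.04
Summing: -5053.20 m east, 1266.37 m north → (-5053, 1266).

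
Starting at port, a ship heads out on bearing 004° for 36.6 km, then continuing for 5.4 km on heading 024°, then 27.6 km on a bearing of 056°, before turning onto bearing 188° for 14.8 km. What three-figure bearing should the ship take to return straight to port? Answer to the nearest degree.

211°

Leg 1 (004°, 36.6 km): east 36.6 sin 4° = 2.55, north 36.6 cos 4° = 36.51
Leg 2 (024°, 5.4 km): east 5.4 sin 24° = 2.20, north 5.4 cos 24° = 4.93
Leg 3 (056°, 27.6 km): east 27.6 sin 56° = 22.88, north 27.6 cos 56° = 15.43
Leg 4 (188°, 14.8 km): east 14.8 sin 188° = -2.06, north 14.8 cos 188° = -14.66
Net displacement: 25.57 east, 42.22 north. Direction back to start is (-25.57, -42.22): bearing = atan2(-25.57, -42.22) mod 360° = 211.20° ≈ 211°.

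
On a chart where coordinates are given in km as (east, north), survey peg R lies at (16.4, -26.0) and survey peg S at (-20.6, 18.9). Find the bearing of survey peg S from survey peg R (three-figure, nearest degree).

Δeast = -20.6 − 16.4 = -37.00; Δnorth = 18.9 − -26.0 = 44.90.
Bearing = atan2(Δeast, Δnorth) mod 360° = 320.51° ≈ 321°.

321°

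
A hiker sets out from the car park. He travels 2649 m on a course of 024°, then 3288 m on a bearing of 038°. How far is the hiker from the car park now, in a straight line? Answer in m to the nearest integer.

Leg 1 (024°, 2649 m): east 2649 sin 24° = 1077.45, north 2649 cos 24° = 2419.98
Leg 2 (038°, 3288 m): east 3288 sin 38° = 2024.29, north 3288 cos 38° = 2590.98
Net: 3101.74 east, 5010.96 north. Distance = √((3101.74)² + (5010.96)²) = 5893.261 m.

5893 m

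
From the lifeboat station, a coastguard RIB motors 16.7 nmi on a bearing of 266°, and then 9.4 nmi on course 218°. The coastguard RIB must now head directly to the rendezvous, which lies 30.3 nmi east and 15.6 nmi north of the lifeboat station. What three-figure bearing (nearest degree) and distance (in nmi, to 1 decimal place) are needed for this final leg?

Leg 1 (266°, 16.7 nmi): east 16.7 sin 266° = -16.66, north 16.7 cos 266° = -1.16
Leg 2 (218°, 9.4 nmi): east 9.4 sin 218° = -5.79, north 9.4 cos 218° = -7.41
Current position: (-22.45, -8.57). Target: (30.3, 15.6). Remaining: Δeast = 52.75, Δnorth = 24.17.
Bearing = atan2(52.75, 24.17) mod 360° = 65.38°; distance = √((52.75)² + (24.17)²) = 58.021 nmi.

065°, 58.0 nmi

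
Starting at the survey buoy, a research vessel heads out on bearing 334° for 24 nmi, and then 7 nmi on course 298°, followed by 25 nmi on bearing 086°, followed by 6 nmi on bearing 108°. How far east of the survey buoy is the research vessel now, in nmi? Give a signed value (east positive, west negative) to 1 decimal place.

Leg 1 (334°, 24 nmi): east 24 sin 334° = -10.52, north 24 cos 334° = 21.57
Leg 2 (298°, 7 nmi): east 7 sin 298° = -6.18, north 7 cos 298° = 3.29
Leg 3 (086°, 25 nmi): east 25 sin 86° = 24.94, north 25 cos 86° = 1.74
Leg 4 (108°, 6 nmi): east 6 sin 108° = 5.71, north 6 cos 108° = -1.85
Net east component: 13.94 nmi.

13.9 nmi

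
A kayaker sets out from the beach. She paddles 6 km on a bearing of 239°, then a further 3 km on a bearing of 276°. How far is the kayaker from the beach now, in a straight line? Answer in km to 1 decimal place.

8.6 km

Leg 1 (239°, 6 km): east 6 sin 239° = -5.14, north 6 cos 239° = -3.09
Leg 2 (276°, 3 km): east 3 sin 276° = -2.98, north 3 cos 276° = 0.31
Net: -8.13 east, -2.78 north. Distance = √((-8.13)² + (-2.78)²) = 8.588 km.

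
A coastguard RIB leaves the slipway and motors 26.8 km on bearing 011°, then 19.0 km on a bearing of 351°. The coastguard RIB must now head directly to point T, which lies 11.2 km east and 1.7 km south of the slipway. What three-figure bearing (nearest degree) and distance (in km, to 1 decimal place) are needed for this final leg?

Leg 1 (011°, 26.8 km): east 26.8 sin 11° = 5.11, north 26.8 cos 11° = 26.31
Leg 2 (351°, 19.0 km): east 19.0 sin 351° = -2.97, north 19.0 cos 351° = 18.77
Current position: (2.14, 45.07). Target: (11.2, -1.7). Remaining: Δeast = 9.06, Δnorth = -46.77.
Bearing = atan2(9.06, -46.77) mod 360° = 169.04°; distance = √((9.06)² + (-46.77)²) = 47.643 km.

169°, 47.6 km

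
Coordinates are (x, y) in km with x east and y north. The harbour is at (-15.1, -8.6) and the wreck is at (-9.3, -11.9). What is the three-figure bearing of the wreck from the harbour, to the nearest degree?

120°

Δeast = -9.3 − -15.1 = 5.80; Δnorth = -11.9 − -8.6 = -3.30.
Bearing = atan2(Δeast, Δnorth) mod 360° = 119.64° ≈ 120°.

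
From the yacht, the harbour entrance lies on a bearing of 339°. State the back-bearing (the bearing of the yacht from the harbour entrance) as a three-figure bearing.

Back-bearing = 339° − 180° = 159°.

159°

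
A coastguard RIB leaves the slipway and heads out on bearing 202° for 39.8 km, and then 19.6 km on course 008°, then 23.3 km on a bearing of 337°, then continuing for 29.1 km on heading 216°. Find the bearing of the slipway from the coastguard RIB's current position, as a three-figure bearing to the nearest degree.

Leg 1 (202°, 39.8 km): east 39.8 sin 202° = -14.91, north 39.8 cos 202° = -36.90
Leg 2 (008°, 19.6 km): east 19.6 sin 8° = 2.73, north 19.6 cos 8° = 19.41
Leg 3 (337°, 23.3 km): east 23.3 sin 337° = -9.10, north 23.3 cos 337° = 21.45
Leg 4 (216°, 29.1 km): east 29.1 sin 216° = -17.10, north 29.1 cos 216° = -23.54
Net displacement: -38.39 east, -19.59 north. Direction back to start is (38.39, 19.59): bearing = atan2(38.39, 19.59) mod 360° = 62.97° ≈ 063°.

063°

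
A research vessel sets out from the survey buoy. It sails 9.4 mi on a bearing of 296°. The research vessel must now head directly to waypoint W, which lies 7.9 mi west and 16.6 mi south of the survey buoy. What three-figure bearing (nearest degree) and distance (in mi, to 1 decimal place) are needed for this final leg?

178°, 20.7 mi

Leg 1 (296°, 9.4 mi): east 9.4 sin 296° = -8.45, north 9.4 cos 296° = 4.12
Current position: (-8.45, 4.12). Target: (-7.9, -16.6). Remaining: Δeast = 0.55, Δnorth = -20.72.
Bearing = atan2(0.55, -20.72) mod 360° = 178.48°; distance = √((0.55)² + (-20.72)²) = 20.728 mi.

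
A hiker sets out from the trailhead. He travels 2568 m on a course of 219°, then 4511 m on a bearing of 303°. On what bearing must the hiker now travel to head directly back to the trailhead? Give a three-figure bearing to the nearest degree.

Leg 1 (219°, 2568 m): east 2568 sin 219° = -1616.09, north 2568 cos 219° = -1995.71
Leg 2 (303°, 4511 m): east 4511 sin 303° = -3783.24, north 4511 cos 303° = 2456.87
Net displacement: -5399.34 east, 461.16 north. Direction back to start is (5399.34, -461.16): bearing = atan2(5399.34, -461.16) mod 360° = 94.88° ≈ 095°.

095°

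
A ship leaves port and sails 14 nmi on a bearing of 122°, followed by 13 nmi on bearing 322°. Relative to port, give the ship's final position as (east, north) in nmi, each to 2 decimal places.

(3.87, 2.83)

Leg 1 (122°, 14 nmi): east 14 sin 122° = 11.87, north 14 cos 122° = -7.42
Leg 2 (322°, 13 nmi): east 13 sin 322° = -8.00, north 13 cos 322° = 10.24
Summing: 3.87 nmi east, 2.83 nmi north → (3.87, 2.83).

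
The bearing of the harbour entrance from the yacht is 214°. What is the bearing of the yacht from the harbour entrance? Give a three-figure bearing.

034°

Back-bearing = 214° − 180° = 034°.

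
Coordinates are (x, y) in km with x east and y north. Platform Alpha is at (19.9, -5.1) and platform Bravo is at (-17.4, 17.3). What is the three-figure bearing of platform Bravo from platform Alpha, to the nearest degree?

301°

Δeast = -17.4 − 19.9 = -37.30; Δnorth = 17.3 − -5.1 = 22.40.
Bearing = atan2(Δeast, Δnorth) mod 360° = 300.99° ≈ 301°.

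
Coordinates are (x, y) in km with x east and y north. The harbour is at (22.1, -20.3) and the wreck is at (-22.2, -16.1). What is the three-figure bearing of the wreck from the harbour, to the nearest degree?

Δeast = -22.2 − 22.1 = -44.30; Δnorth = -16.1 − -20.3 = 4.20.
Bearing = atan2(Δeast, Δnorth) mod 360° = 275.42° ≈ 275°.

275°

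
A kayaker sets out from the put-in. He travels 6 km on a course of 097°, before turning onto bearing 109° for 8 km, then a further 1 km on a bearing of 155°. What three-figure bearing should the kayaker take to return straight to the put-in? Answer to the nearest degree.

Leg 1 (097°, 6 km): east 6 sin 97° = 5.96, north 6 cos 97° = -0.73
Leg 2 (109°, 8 km): east 8 sin 109° = 7.56, north 8 cos 109° = -2.60
Leg 3 (155°, 1 km): east 1 sin 155° = 0.42, north 1 cos 155° = -0.91
Net displacement: 13.94 east, -4.24 north. Direction back to start is (-13.94, 4.24): bearing = atan2(-13.94, 4.24) mod 360° = 286.92° ≈ 287°.

287°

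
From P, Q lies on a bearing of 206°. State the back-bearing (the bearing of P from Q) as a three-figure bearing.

026°

Back-bearing = 206° − 180° = 026°.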